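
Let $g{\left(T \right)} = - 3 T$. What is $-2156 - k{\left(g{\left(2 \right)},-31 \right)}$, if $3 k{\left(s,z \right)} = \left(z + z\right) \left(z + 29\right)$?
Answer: $- \frac{6592}{3} \approx -2197.3$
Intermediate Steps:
$k{\left(s,z \right)} = \frac{2 z \left(29 + z\right)}{3}$ ($k{\left(s,z \right)} = \frac{\left(z + z\right) \left(z + 29\right)}{3} = \frac{2 z \left(29 + z\right)}{3}$)
$-2156 - k{\left(g{\left(2 \right)},-31 \right)} = -2156 - \frac{2}{3} \left(-31\right) \left(29 - 31\right) = -2156 - \frac{2}{3} \left(-31\right) \left(-2\right) = -2156 - \frac{124}{3} = - \frac{6592}{3}$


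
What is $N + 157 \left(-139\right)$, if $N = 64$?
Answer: $-21759$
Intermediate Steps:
$N + 157 \left(-139\right) = 64 + 157 \left(-139\right) = 64 - 21823 = -21759$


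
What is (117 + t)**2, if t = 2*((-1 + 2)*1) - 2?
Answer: 13689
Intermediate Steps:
t = 0 (t = 2*(1*1) - 2 = 2*1 - 2 = 2 - 2 = 0)
(117 + t)**2 = (117 + 0)**2 = 117**2 = 13689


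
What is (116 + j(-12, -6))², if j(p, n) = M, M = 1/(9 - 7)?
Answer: 54289/4 ≈ 13572.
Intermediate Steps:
M = ½ (M = 1/2 = ½ ≈ 0.50000)
j(p, n) = ½
(116 + j(-12, -6))² = (116 + ½)² = (233/2)² = 54289/4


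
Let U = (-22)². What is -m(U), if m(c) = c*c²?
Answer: -113379904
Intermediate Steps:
U = 484
m(c) = c³
-m(U) = -1*484³ = -1*113379904 = -113379904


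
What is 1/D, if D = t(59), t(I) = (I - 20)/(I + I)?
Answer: 118/39 ≈ 3.0256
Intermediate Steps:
t(I) = (-20 + I)/(2*I) (t(I) = (-20 + I)/((2*I)) = (-20 + I)*(1/(2*I)) = (-20 + I)/(2*I))
D = 39/118 (D = (½)*(-20 + 59)/59 = (½)*(1/59)*39 = 39/118 ≈ 0.33051)
1/D = 1/(39/118) = 118/39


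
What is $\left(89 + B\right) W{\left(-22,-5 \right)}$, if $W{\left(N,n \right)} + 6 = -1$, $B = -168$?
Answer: $553$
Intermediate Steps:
$W{\left(N,n \right)} = -7$ ($W{\left(N,n \right)} = -6 - 1 = -7$)
$\left(89 + B\right) W{\left(-22,-5 \right)} = \left(89 - 168\right) \left(-7\right) = \left(-79\right) \left(-7\right) = 553$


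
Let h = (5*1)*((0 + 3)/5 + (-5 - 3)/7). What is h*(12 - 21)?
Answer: 171/7 ≈ 24.429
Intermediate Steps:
h = -19/7 (h = 5*(3*(1/5) - 8*1/7) = 5*(3/5 - 8/7) = 5*(-19/35) = -19/7 ≈ -2.7143)
h*(12 - 21) = -19*(12 - 21)/7 = -19/7*(-9) = 171/7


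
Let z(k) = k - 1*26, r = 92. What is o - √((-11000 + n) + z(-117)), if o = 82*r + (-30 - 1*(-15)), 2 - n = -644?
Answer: 7529 - I*√10497 ≈ 7529.0 - 102.45*I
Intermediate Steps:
z(k) = -26 + k (z(k) = k - 26 = -26 + k)
n = 646 (n = 2 - 1*(-644) = 2 + 644 = 646)
o = 7529 (o = 82*92 + (-30 - 1*(-15)) = 7544 + (-30 + 15) = 7544 - 15 = 7529)
o - √((-11000 + n) + z(-117)) = 7529 - √((-11000 + 646) + (-26 - 117)) = 7529 - √(-10354 - 143) = 7529 - √(-10497) = 7529 - I*√10497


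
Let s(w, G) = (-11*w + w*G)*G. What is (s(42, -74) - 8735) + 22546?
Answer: 277991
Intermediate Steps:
s(w, G) = G*(-11*w + G*w) (s(w, G) = (-11*w + G*w)*G = G*(-11*w + G*w))
(s(42, -74) - 8735) + 22546 = (-74*42*(-11 - 74) - 8735) + 22546 = (-74*42*(-85) - 8735) + 22546 = (264180 - 8735) + 22546 = 255445 + 22546 = 277991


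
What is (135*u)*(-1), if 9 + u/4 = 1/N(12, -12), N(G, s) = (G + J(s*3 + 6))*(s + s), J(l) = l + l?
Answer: 155505/32 ≈ 4859.5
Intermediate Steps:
J(l) = 2*l
N(G, s) = 2*s*(12 + G + 6*s) (N(G, s) = (G + 2*(s*3 + 6))*(s + s) = (G + 2*(3*s + 6))*(2*s) = (G + 2*(6 + 3*s))*(2*s) = (G + (12 + 6*s))*(2*s) = (12 + G + 6*s)*(2*s) = 2*s*(12 + G + 6*s))
u = -10367/288 (u = -36 + 4/((2*(-12)*(12 + 12 + 6*(-12)))) = -36 + 4/((2*(-12)*(12 + 12 - 72))) = -36 + 4/((2*(-12)*(-48))) = -36 + 4/1152 = -36 + 4*(1/1152) = -36 + 1/288 = -10367/288 ≈ -35.997)
(135*u)*(-1) = (135*(-10367/288))*(-1) = -155505/32*(-1) = 155505/32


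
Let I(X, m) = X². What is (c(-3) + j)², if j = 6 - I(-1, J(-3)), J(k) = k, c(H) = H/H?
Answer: 36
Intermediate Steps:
c(H) = 1
j = 5 (j = 6 - 1*(-1)² = 6 - 1*1 = 6 - 1 = 5)
(c(-3) + j)² = (1 + 5)² = 6² = 36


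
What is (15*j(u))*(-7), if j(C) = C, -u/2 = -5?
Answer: -1050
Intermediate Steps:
u = 10 (u = -2*(-5) = 10)
(15*j(u))*(-7) = (15*10)*(-7) = 150*(-7) = -1050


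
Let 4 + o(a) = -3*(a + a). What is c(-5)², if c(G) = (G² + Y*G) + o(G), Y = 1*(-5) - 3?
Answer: 8281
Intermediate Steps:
o(a) = -4 - 6*a (o(a) = -4 - 3*(a + a) = -4 - 6*a)
Y = -8 (Y = -5 - 3 = -8)
c(G) = -4 + G² - 14*G (c(G) = (G² - 8*G) + (-4 - 6*G) = -4 + G² - 14*G)
c(-5)² = (-4 + (-5)² - 14*(-5))² = (-4 + 25 + 70)² = 91² = 8281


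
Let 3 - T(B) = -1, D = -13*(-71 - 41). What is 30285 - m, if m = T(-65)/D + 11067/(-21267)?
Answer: 4596978151/151788 ≈ 30286.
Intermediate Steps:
D = 1456 (D = -13*(-112) = 1456)
T(B) = 4 (T(B) = 3 - 1*(-1) = 3 + 1 = 4)
m = -78571/151788 (m = 4/1456 + 11067/(-21267) = 4*(1/1456) + 11067*(-1/21267) = 1/364 - 217/417 = -78571/151788 ≈ -0.51764)
30285 - m = 30285 - 1*(-78571/151788) = 30285 + 78571/151788 = 4596978151/151788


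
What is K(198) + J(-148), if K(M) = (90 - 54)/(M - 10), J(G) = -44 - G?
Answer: 4897/47 ≈ 104.19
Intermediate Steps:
K(M) = 36/(-10 + M)
K(198) + J(-148) = 36/(-10 + 198) + (-44 - 1*(-148)) = 36/188 + (-44 + 148) = 36*(1/188) + 104 = 9/47 + 104 = 4897/47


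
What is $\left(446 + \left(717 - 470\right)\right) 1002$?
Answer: $694386$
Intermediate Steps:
$\left(446 + \left(717 - 470\right)\right) 1002 = \left(446 + 247\right) 1002 = 693 \cdot 1002 = 694386$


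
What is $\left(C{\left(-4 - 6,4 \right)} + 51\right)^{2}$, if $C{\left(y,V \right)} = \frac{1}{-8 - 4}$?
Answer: $\frac{373321}{144} \approx 2592.5$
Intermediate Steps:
$C{\left(y,V \right)} = - \frac{1}{12}$ ($C{\left(y,V \right)} = \frac{1}{-12} = - \frac{1}{12}$)
$\left(C{\left(-4 - 6,4 \right)} + 51\right)^{2} = \left(- \frac{1}{12} + 51\right)^{2} = \left(\frac{611}{12}\right)^{2} = \frac{373321}{144}$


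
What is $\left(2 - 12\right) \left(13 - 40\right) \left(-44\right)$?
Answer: $-11880$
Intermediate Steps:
$\left(2 - 12\right) \left(13 - 40\right) \left(-44\right) = \left(-10\right) \left(-27\right) \left(-44\right) = 270 \left(-44\right) = -11880$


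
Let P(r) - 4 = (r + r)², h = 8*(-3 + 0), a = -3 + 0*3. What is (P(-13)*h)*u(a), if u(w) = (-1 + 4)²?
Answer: -146880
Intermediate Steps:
a = -3 (a = -3 + 0 = -3)
h = -24 (h = 8*(-3) = -24)
P(r) = 4 + 4*r² (P(r) = 4 + (r + r)² = 4 + (2*r)² = 4 + 4*r²)
u(w) = 9 (u(w) = 3² = 9)
(P(-13)*h)*u(a) = ((4 + 4*(-13)²)*(-24))*9 = ((4 + 4*169)*(-24))*9 = ((4 + 676)*(-24))*9 = (680*(-24))*9 = -16320*9 = -146880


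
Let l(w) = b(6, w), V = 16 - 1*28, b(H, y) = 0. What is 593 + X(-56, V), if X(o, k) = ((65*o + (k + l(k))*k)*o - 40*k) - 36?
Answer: 196813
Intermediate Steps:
V = -12 (V = 16 - 28 = -12)
l(w) = 0
X(o, k) = -36 - 40*k + o*(k² + 65*o) (X(o, k) = ((65*o + (k + 0)*k)*o - 40*k) - 36 = ((65*o + k*k)*o - 40*k) - 36 = ((65*o + k²)*o - 40*k) - 36 = ((k² + 65*o)*o - 40*k) - 36 = (o*(k² + 65*o) - 40*k) - 36 = (-40*k + o*(k² + 65*o)) - 36 = -36 - 40*k + o*(k² + 65*o))
593 + X(-56, V) = 593 + (-36 - 40*(-12) + 65*(-56)² - 56*(-12)²) = 593 + (-36 + 480 + 65*3136 - 56*144) = 593 + (-36 + 480 + 203840 - 8064) = 593 + 196220 = 196813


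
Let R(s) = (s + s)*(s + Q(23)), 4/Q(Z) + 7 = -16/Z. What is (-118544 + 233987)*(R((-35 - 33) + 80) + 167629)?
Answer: 1143620725581/59 ≈ 1.9383e+10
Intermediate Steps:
Q(Z) = 4/(-7 - 16/Z)
R(s) = 2*s*(-92/177 + s) (R(s) = (s + s)*(s - 4*23/(16 + 7*23)) = (2*s)*(s - 4*23/(16 + 161)) = (2*s)*(s - 4*23/177) = (2*s)*(s - 4*23*1/177) = (2*s)*(s - 92/177) = (2*s)*(-92/177 + s) = 2*s*(-92/177 + s))
(-118544 + 233987)*(R((-35 - 33) + 80) + 167629) = (-118544 + 233987)*(2*((-35 - 33) + 80)*(-92 + 177*((-35 - 33) + 80))/177 + 167629) = 115443*(2*(-68 + 80)*(-92 + 177*(-68 + 80))/177 + 167629) = 115443*((2/177)*12*(-92 + 177*12) + 167629) = 115443*((2/177)*12*(-92 + 2124) + 167629) = 115443*((2/177)*12*2032 + 167629) = 115443*(16256/59 + 167629) = 115443*(9906367/59) = 1143620725581/59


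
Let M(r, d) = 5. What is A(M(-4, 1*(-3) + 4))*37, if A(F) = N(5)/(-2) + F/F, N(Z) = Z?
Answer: -111/2 ≈ -55.500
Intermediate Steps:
A(F) = -3/2 (A(F) = 5/(-2) + F/F = 5*(-½) + 1 = -5/2 + 1 = -3/2)
A(M(-4, 1*(-3) + 4))*37 = -3/2*37 = -111/2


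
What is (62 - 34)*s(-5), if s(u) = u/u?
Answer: 28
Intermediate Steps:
s(u) = 1
(62 - 34)*s(-5) = (62 - 34)*1 = 28*1 = 28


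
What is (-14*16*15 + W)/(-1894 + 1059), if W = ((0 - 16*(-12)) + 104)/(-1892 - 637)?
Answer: 8497736/2111715 ≈ 4.0241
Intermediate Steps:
W = -296/2529 (W = ((0 + 192) + 104)/(-2529) = (192 + 104)*(-1/2529) = 296*(-1/2529) = -296/2529 ≈ -0.11704)
(-14*16*15 + W)/(-1894 + 1059) = (-14*16*15 - 296/2529)/(-1894 + 1059) = (-224*15 - 296/2529)/(-835) = (-3360 - 296/2529)*(-1/835) = -8497736/2529*(-1/835) = 8497736/2111715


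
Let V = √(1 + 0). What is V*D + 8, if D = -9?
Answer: -1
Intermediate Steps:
V = 1 (V = √1 = 1)
V*D + 8 = 1*(-9) + 8 = -9 + 8 = -1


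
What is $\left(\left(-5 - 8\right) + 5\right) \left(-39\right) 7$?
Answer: $2184$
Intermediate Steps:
$\left(\left(-5 - 8\right) + 5\right) \left(-39\right) 7 = \left(-13 + 5\right) \left(-39\right) 7 = \left(-8\right) \left(-39\right) 7 = 312 \cdot 7 = 2184$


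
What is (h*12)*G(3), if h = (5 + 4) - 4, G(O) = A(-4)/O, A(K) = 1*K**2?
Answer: 320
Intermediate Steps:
A(K) = K**2
G(O) = 16/O (G(O) = (-4)**2/O = 16/O)
h = 5 (h = 9 - 4 = 5)
(h*12)*G(3) = (5*12)*(16/3) = 60*(16*(1/3)) = 60*(16/3) = 320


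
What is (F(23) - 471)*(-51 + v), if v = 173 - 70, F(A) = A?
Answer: -23296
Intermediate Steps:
v = 103
(F(23) - 471)*(-51 + v) = (23 - 471)*(-51 + 103) = -448*52 = -23296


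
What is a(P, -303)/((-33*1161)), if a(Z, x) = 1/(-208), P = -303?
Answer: 1/7969104 ≈ 1.2548e-7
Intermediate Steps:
a(Z, x) = -1/208
a(P, -303)/((-33*1161)) = -1/(208*((-33*1161))) = -1/208/(-38313) = -1/208*(-1/38313) = 1/7969104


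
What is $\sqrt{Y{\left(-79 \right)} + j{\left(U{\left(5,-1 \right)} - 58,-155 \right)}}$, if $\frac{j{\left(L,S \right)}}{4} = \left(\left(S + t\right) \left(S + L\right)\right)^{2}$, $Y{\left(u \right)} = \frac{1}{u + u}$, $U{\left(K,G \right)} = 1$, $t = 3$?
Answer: $\frac{\sqrt{103689089990498}}{158} \approx 64448.0$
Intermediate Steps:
$Y{\left(u \right)} = \frac{1}{2 u}$
$j{\left(L,S \right)} = 4 \left(3 + S\right)^{2} \left(L + S\right)^{2}$ ($j{\left(L,S \right)} = 4 \left(\left(S + 3\right) \left(S + L\right)\right)^{2} = 4 \left(\left(3 + S\right) \left(L + S\right)\right)^{2} = 4 \left(3 + S\right)^{2} \left(L + S\right)^{2}$)
$\sqrt{Y{\left(-79 \right)} + j{\left(U{\left(5,-1 \right)} - 58,-155 \right)}} = \sqrt{\frac{1}{2 \left(-79\right)} + 4 \left(3 - 155\right)^{2} \left(\left(1 - 58\right) - 155\right)^{2}} = \sqrt{\frac{1}{2} \left(- \frac{1}{79}\right) + 4 \left(-152\right)^{2} \left(\left(1 - 58\right) - 155\right)^{2}} = \sqrt{- \frac{1}{158} + 4 \cdot 23104 \left(-57 - 155\right)^{2}} = \sqrt{- \frac{1}{158} + 4 \cdot 23104 \left(-212\right)^{2}} = \sqrt{- \frac{1}{158} + 4 \cdot 23104 \cdot 44944} = \sqrt{- \frac{1}{158} + 4153544704} = \sqrt{\frac{656260063231}{158}} = \frac{\sqrt{103689089990498}}{158}$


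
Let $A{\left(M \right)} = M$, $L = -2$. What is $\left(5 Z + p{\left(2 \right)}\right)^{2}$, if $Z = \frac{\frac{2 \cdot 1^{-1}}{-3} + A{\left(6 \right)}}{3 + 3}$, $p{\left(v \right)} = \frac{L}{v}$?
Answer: $\frac{961}{81} \approx 11.864$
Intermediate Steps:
$p{\left(v \right)} = - \frac{2}{v}$
$Z = \frac{8}{9}$ ($Z = \frac{\frac{2 \cdot 1^{-1}}{-3} + 6}{3 + 3} = \frac{2 \cdot 1 \left(- \frac{1}{3}\right) + 6}{6} = \left(2 \left(- \frac{1}{3}\right) + 6\right) \frac{1}{6} = \left(- \frac{2}{3} + 6\right) \frac{1}{6} = \frac{16}{3} \cdot \frac{1}{6} = \frac{8}{9} \approx 0.88889$)
$\left(5 Z + p{\left(2 \right)}\right)^{2} = \left(5 \cdot \frac{8}{9} - \frac{2}{2}\right)^{2} = \left(\frac{40}{9} - 1\right)^{2} = \left(\frac{31}{9}\right)^{2} = \frac{961}{81}$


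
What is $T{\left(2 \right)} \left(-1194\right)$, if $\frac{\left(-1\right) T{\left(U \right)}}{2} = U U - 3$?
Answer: $2388$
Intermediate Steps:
$T{\left(U \right)} = 6 - 2 U^{2}$ ($T{\left(U \right)} = - 2 \left(U U - 3\right) = - 2 \left(U^{2} - 3\right) = - 2 \left(-3 + U^{2}\right) = 6 - 2 U^{2}$)
$T{\left(2 \right)} \left(-1194\right) = \left(6 - 2 \cdot 2^{2}\right) \left(-1194\right) = \left(6 - 8\right) \left(-1194\right) = \left(-2\right) \left(-1194\right) = 2388$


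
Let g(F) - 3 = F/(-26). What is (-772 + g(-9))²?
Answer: 399400225/676 ≈ 5.9083e+5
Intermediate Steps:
g(F) = 3 - F/26 (g(F) = 3 + F/(-26) = 3 + F*(-1/26) = 3 - F/26)
(-772 + g(-9))² = (-772 + (3 - 1/26*(-9)))² = (-772 + (3 + 9/26))² = (-772 + 87/26)² = (-19985/26)² = 399400225/676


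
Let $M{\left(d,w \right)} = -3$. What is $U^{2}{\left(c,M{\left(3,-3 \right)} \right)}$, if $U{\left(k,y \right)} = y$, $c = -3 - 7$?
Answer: $9$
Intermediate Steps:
$c = -10$
$U^{2}{\left(c,M{\left(3,-3 \right)} \right)} = \left(-3\right)^{2} = 9$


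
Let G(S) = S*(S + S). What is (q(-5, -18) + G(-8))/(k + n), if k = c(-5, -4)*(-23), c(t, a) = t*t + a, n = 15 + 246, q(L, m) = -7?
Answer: -121/222 ≈ -0.54504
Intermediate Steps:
n = 261
G(S) = 2*S**2 (G(S) = S*(2*S) = 2*S**2)
c(t, a) = a + t**2 (c(t, a) = t**2 + a = a + t**2)
k = -483 (k = (-4 + (-5)**2)*(-23) = (-4 + 25)*(-23) = 21*(-23) = -483)
(q(-5, -18) + G(-8))/(k + n) = (-7 + 2*(-8)**2)/(-483 + 261) = (-7 + 2*64)/(-222) = (-7 + 128)*(-1/222) = 121*(-1/222) = -121/222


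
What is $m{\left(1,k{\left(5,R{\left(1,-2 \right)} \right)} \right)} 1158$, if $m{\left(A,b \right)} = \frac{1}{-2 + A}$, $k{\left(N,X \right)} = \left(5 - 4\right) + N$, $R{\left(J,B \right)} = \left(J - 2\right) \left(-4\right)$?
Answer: $-1158$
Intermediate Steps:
$R{\left(J,B \right)} = 8 - 4 J$ ($R{\left(J,B \right)} = \left(-2 + J\right) \left(-4\right) = 8 - 4 J$)
$k{\left(N,X \right)} = 1 + N$
$m{\left(1,k{\left(5,R{\left(1,-2 \right)} \right)} \right)} 1158 = \frac{1}{-2 + 1} \cdot 1158 = \frac{1}{-1} \cdot 1158 = \left(-1\right) 1158 = -1158$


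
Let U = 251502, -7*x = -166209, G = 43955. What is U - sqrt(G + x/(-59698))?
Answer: 251502 - sqrt(7675735447505006)/417886 ≈ 2.5129e+5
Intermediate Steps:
x = 166209/7 (x = -1/7*(-166209) = 166209/7 ≈ 23744.)
U - sqrt(G + x/(-59698)) = 251502 - sqrt(43955 + (166209/7)/(-59698)) = 251502 - sqrt(43955 + (166209/7)*(-1/59698)) = 251502 - sqrt(43955 - 166209/417886) = 251502 - sqrt(18368012921/417886) = 251502 - sqrt(7675735447505006)/417886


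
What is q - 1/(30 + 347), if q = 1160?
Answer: 437319/377 ≈ 1160.0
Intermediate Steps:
q - 1/(30 + 347) = 1160 - 1/(30 + 347) = 1160 - 1/377 = 437319/377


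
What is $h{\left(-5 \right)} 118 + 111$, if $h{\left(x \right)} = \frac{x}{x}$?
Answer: $229$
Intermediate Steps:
$h{\left(x \right)} = 1$
$h{\left(-5 \right)} 118 + 111 = 1 \cdot 118 + 111 = 118 + 111 = 229$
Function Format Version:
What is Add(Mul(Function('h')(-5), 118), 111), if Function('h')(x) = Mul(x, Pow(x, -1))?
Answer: 229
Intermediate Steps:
Function('h')(x) = 1
Add(Mul(Function('h')(-5), 118), 111) = Add(Mul(1, 118), 111) = Add(118, 111) = 229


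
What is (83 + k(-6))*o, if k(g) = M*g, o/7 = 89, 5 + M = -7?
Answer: 96565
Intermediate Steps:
M = -12 (M = -5 - 7 = -12)
o = 623 (o = 7*89 = 623)
k(g) = -12*g
(83 + k(-6))*o = (83 - 12*(-6))*623 = (83 + 72)*623 = 155*623 = 96565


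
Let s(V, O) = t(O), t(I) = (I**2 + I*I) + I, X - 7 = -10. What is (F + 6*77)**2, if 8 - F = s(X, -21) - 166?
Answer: 50625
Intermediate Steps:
X = -3 (X = 7 - 10 = -3)
t(I) = I + 2*I**2 (t(I) = (I**2 + I**2) + I = 2*I**2 + I = I + 2*I**2)
s(V, O) = O*(1 + 2*O)
F = -687 (F = 8 - (-21*(1 + 2*(-21)) - 166) = 8 - (-21*(1 - 42) - 166) = 8 - (-21*(-41) - 166) = 8 - (861 - 166) = 8 - 1*695 = 8 - 695 = -687)
(F + 6*77)**2 = (-687 + 6*77)**2 = (-687 + 462)**2 = (-225)**2 = 50625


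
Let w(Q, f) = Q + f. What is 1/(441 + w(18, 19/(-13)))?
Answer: 13/5948 ≈ 0.0021856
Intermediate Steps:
1/(441 + w(18, 19/(-13))) = 1/(441 + (18 + 19/(-13))) = 1/(441 + (18 + 19*(-1/13))) = 1/(441 + (18 - 19/13)) = 1/(441 + 215/13) = 1/(5948/13) = 13/5948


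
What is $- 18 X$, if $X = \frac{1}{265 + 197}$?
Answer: $- \frac{3}{77} \approx -0.038961$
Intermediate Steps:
$X = \frac{1}{462} \approx 0.0021645$
$- 18 X = \left(-18\right) \frac{1}{462} = - \frac{3}{77}$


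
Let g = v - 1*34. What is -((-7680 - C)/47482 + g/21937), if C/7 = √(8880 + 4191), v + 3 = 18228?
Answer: -347634451/520806317 + 7*√13071/47482 ≈ -0.65064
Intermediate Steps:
v = 18225 (v = -3 + 18228 = 18225)
C = 7*√13071 (C = 7*√(8880 + 4191) = 7*√13071 ≈ 800.30)
g = 18191 (g = 18225 - 1*34 = 18225 - 34 = 18191)
-((-7680 - C)/47482 + g/21937) = -((-7680 - 7*√13071)/47482 + 18191/21937) = -((-7680 - 7*√13071)*(1/47482) + 18191*(1/21937)) = -((-3840/23741 - 7*√13071/47482) + 18191/21937) = -(347634451/520806317 - 7*√13071/47482) = -347634451/520806317 + 7*√13071/47482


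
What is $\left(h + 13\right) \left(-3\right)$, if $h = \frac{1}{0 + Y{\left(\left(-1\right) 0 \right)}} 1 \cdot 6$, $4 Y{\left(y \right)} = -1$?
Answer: $33$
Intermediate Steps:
$Y{\left(y \right)} = - \frac{1}{4}$ ($Y{\left(y \right)} = \frac{1}{4} \left(-1\right) = - \frac{1}{4}$)
$h = -24$ ($h = \frac{1}{0 - \frac{1}{4}} \cdot 1 \cdot 6 = \frac{1}{- \frac{1}{4}} \cdot 1 \cdot 6 = \left(-4\right) 1 \cdot 6 = \left(-4\right) 6 = -24$)
$\left(h + 13\right) \left(-3\right) = \left(-24 + 13\right) \left(-3\right) = \left(-11\right) \left(-3\right) = 33$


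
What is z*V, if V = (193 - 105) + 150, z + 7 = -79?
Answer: -20468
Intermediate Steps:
z = -86 (z = -7 - 79 = -86)
V = 238 (V = 88 + 150 = 238)
z*V = -86*238 = -20468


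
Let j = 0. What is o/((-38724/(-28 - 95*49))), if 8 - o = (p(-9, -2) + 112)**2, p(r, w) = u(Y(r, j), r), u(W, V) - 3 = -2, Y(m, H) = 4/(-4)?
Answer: -2845703/1844 ≈ -1543.2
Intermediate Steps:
Y(m, H) = -1 (Y(m, H) = 4*(-1/4) = -1)
u(W, V) = 1 (u(W, V) = 3 - 2 = 1)
p(r, w) = 1
o = -12761 (o = 8 - (1 + 112)**2 = 8 - 1*113**2 = 8 - 1*12769 = 8 - 12769 = -12761)
o/((-38724/(-28 - 95*49))) = -12761/((-38724/(-28 - 95*49))) = -12761/((-38724/(-28 - 4655))) = -12761/((-38724/(-4683))) = -12761/((-38724*(-1/4683))) = -12761/1844/223 = -12761*223/1844 = -2845703/1844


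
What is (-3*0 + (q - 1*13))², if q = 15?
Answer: 4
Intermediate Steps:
(-3*0 + (q - 1*13))² = (-3*0 + (15 - 1*13))² = (0 + (15 - 13))² = (0 + 2)² = 2² = 4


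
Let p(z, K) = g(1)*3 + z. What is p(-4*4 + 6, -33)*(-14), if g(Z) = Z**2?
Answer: 98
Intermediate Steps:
p(z, K) = 3 + z (p(z, K) = 1**2*3 + z = 1*3 + z = 3 + z)
p(-4*4 + 6, -33)*(-14) = (3 + (-4*4 + 6))*(-14) = (3 + (-16 + 6))*(-14) = (3 - 10)*(-14) = -7*(-14) = 98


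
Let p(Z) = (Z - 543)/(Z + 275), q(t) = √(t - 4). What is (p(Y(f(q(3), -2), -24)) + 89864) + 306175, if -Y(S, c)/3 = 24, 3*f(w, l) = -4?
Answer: 80395302/203 ≈ 3.9604e+5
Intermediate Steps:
q(t) = √(-4 + t)
f(w, l) = -4/3 (f(w, l) = (⅓)*(-4) = -4/3)
Y(S, c) = -72 (Y(S, c) = -3*24 = -72)
p(Z) = (-543 + Z)/(275 + Z)
(p(Y(f(q(3), -2), -24)) + 89864) + 306175 = ((-543 - 72)/(275 - 72) + 89864) + 306175 = (-615/203 + 89864) + 306175 = 18241777/203 + 306175 = 80395302/203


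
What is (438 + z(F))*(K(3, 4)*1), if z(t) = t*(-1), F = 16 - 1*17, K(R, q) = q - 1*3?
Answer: 439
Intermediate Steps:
K(R, q) = -3 + q (K(R, q) = q - 3 = -3 + q)
F = -1 (F = 16 - 17 = -1)
z(t) = -t
(438 + z(F))*(K(3, 4)*1) = (438 - 1*(-1))*((-3 + 4)*1) = (438 + 1)*(1*1) = 439*1 = 439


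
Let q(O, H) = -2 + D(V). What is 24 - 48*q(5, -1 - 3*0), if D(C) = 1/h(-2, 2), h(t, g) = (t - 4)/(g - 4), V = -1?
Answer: 104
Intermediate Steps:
h(t, g) = (-4 + t)/(-4 + g)
D(C) = ⅓ (D(C) = 1/((-4 - 2)/(-4 + 2)) = 1/(-6/(-2)) = 1/(-½*(-6)) = 1/3 = ⅓)
q(O, H) = -5/3 (q(O, H) = -2 + ⅓ = -5/3)
24 - 48*q(5, -1 - 3*0) = 24 - 48*(-5/3) = 24 + 80 = 104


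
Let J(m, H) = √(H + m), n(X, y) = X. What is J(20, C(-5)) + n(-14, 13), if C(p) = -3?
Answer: -14 + √17 ≈ -9.8769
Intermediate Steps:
J(20, C(-5)) + n(-14, 13) = √(-3 + 20) - 14 = √17 - 14 = -14 + √17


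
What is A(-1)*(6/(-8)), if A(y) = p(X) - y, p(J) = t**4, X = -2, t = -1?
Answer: -3/2 ≈ -1.5000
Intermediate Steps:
p(J) = 1 (p(J) = (-1)**4 = 1)
A(y) = 1 - y
A(-1)*(6/(-8)) = (1 - 1*(-1))*(6/(-8)) = (1 + 1)*(6*(-1/8)) = 2*(-3/4) = -3/2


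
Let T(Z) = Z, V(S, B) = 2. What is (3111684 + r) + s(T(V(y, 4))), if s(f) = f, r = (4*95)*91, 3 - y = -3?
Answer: 3146266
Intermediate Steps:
y = 6 (y = 3 - 1*(-3) = 3 + 3 = 6)
r = 34580 (r = 380*91 = 34580)
(3111684 + r) + s(T(V(y, 4))) = (3111684 + 34580) + 2 = 3146264 + 2 = 3146266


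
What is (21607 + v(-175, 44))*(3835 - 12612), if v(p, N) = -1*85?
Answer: -188898594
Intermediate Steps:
v(p, N) = -85
(21607 + v(-175, 44))*(3835 - 12612) = (21607 - 85)*(3835 - 12612) = 21522*(-8777) = -188898594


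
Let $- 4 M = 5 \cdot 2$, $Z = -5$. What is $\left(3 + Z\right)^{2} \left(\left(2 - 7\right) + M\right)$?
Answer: $-30$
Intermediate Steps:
$M = - \frac{5}{2}$ ($M = - \frac{5 \cdot 2}{4} = \left(- \frac{1}{4}\right) 10 = - \frac{5}{2} \approx -2.5$)
$\left(3 + Z\right)^{2} \left(\left(2 - 7\right) + M\right) = \left(3 - 5\right)^{2} \left(\left(2 - 7\right) - \frac{5}{2}\right) = \left(-2\right)^{2} \left(-5 - \frac{5}{2}\right) = 4 \left(- \frac{15}{2}\right) = -30$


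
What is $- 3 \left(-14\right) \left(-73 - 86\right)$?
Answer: $-6678$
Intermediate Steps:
$- 3 \left(-14\right) \left(-73 - 86\right) = \left(-1\right) \left(-42\right) \left(-159\right) = 42 \left(-159\right) = -6678$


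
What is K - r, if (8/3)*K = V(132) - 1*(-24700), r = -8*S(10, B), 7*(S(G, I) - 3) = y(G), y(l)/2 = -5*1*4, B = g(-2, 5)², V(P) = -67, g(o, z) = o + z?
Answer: 516077/56 ≈ 9215.7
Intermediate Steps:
B = 9 (B = (-2 + 5)² = 3² = 9)
y(l) = -40 (y(l) = 2*(-5*1*4) = 2*(-5*4) = 2*(-20) = -40)
S(G, I) = -19/7 (S(G, I) = 3 + (⅐)*(-40) = 3 - 40/7 = -19/7)
r = 152/7 (r = -8*(-19/7) = 152/7 ≈ 21.714)
K = 73899/8 (K = 3*(-67 - 1*(-24700))/8 = 3*(-67 + 24700)/8 = (3/8)*24633 = 73899/8 ≈ 9237.4)
K - r = 73899/8 - 1*152/7 = 73899/8 - 152/7 = 516077/56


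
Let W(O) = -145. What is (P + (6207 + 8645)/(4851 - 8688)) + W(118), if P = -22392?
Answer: -86489321/3837 ≈ -22541.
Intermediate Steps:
(P + (6207 + 8645)/(4851 - 8688)) + W(118) = (-22392 + (6207 + 8645)/(4851 - 8688)) - 145 = (-22392 + 14852/(-3837)) - 145 = (-22392 + 14852*(-1/3837)) - 145 = (-22392 - 14852/3837) - 145 = -85932956/3837 - 145 = -86489321/3837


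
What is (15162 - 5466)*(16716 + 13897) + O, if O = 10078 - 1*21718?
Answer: 296812008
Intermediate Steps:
O = -11640 (O = 10078 - 21718 = -11640)
(15162 - 5466)*(16716 + 13897) + O = (15162 - 5466)*(16716 + 13897) - 11640 = 9696*30613 - 11640 = 296823648 - 11640 = 296812008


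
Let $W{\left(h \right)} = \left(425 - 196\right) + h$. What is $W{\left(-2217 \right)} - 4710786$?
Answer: $-4712774$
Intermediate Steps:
$W{\left(h \right)} = 229 + h$
$W{\left(-2217 \right)} - 4710786 = \left(229 - 2217\right) - 4710786 = -1988 - 4710786 = -4712774$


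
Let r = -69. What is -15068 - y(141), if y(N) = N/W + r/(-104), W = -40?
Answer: -979234/65 ≈ -15065.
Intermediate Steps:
y(N) = 69/104 - N/40 (y(N) = N/(-40) - 69/(-104) = N*(-1/40) - 69*(-1/104) = -N/40 + 69/104 = 69/104 - N/40)
-15068 - y(141) = -15068 - (69/104 - 1/40*141) = -15068 - (69/104 - 141/40) = -15068 - 1*(-186/65) = -15068 + 186/65 = -979234/65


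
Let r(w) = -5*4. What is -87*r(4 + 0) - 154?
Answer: 1586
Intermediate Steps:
r(w) = -20
-87*r(4 + 0) - 154 = -87*(-20) - 154 = 1740 - 154 = 1586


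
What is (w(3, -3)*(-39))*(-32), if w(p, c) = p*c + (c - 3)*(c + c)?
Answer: 33696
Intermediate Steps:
w(p, c) = c*p + 2*c*(-3 + c) (w(p, c) = c*p + (-3 + c)*(2*c) = c*p + 2*c*(-3 + c))
(w(3, -3)*(-39))*(-32) = (-3*(-6 + 3 + 2*(-3))*(-39))*(-32) = (-3*(-6 + 3 - 6)*(-39))*(-32) = (-3*(-9)*(-39))*(-32) = (27*(-39))*(-32) = -1053*(-32) = 33696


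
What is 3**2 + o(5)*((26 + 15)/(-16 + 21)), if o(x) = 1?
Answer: 86/5 ≈ 17.200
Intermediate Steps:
3**2 + o(5)*((26 + 15)/(-16 + 21)) = 3**2 + 1*((26 + 15)/(-16 + 21)) = 9 + 1*(41/5) = 9 + 41/5 = 86/5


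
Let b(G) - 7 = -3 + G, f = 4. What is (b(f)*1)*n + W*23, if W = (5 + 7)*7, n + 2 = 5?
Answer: 1956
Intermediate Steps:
b(G) = 4 + G (b(G) = 7 + (-3 + G) = 4 + G)
n = 3 (n = -2 + 5 = 3)
W = 84 (W = 12*7 = 84)
(b(f)*1)*n + W*23 = ((4 + 4)*1)*3 + 84*23 = (8*1)*3 + 1932 = 8*3 + 1932 = 24 + 1932 = 1956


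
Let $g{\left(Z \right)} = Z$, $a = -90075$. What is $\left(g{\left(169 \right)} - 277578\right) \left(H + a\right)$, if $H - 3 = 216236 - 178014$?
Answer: $14383656650$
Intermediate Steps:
$H = 38225$ ($H = 3 + \left(216236 - 178014\right) = 3 + 38222 = 38225$)
$\left(g{\left(169 \right)} - 277578\right) \left(H + a\right) = \left(169 - 277578\right) \left(38225 - 90075\right) = \left(169 - 277578\right) \left(-51850\right) = \left(-277409\right) \left(-51850\right) = 14383656650$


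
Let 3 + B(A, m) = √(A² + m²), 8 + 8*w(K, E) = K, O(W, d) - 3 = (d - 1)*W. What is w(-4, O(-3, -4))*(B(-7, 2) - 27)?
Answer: 45 - 3*√53/2 ≈ 34.080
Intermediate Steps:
O(W, d) = 3 + W*(-1 + d) (O(W, d) = 3 + (d - 1)*W = 3 + (-1 + d)*W = 3 + W*(-1 + d))
w(K, E) = -1 + K/8
B(A, m) = -3 + √(A² + m²)
w(-4, O(-3, -4))*(B(-7, 2) - 27) = (-1 + (⅛)*(-4))*((-3 + √((-7)² + 2²)) - 27) = (-1 - ½)*((-3 + √(49 + 4)) - 27) = -3*((-3 + √53) - 27)/2 = -3*(-30 + √53)/2 = 45 - 3*√53/2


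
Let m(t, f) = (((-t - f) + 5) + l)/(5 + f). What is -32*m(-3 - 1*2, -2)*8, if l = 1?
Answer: -3328/3 ≈ -1109.3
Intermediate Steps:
m(t, f) = (6 - f - t)/(5 + f) (m(t, f) = (((-t - f) + 5) + 1)/(5 + f) = (((-f - t) + 5) + 1)/(5 + f) = ((5 - f - t) + 1)/(5 + f) = (6 - f - t)/(5 + f))
-32*m(-3 - 1*2, -2)*8 = -32*(6 - 1*(-2) - (-3 - 1*2))/(5 - 2)*8 = -32*(6 + 2 - (-3 - 2))/3*8 = -32*(6 + 2 - 1*(-5))/3*8 = -32*(6 + 2 + 5)/3*8 = -32*13/3*8 = -416/3*8 = -3328/3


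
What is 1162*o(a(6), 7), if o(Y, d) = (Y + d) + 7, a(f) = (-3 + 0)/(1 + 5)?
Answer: 15687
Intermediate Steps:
a(f) = -1/2 (a(f) = -3/6 = -3*1/6 = -1/2)
o(Y, d) = 7 + Y + d
1162*o(a(6), 7) = 1162*(7 - 1/2 + 7) = 1162*(27/2) = 15687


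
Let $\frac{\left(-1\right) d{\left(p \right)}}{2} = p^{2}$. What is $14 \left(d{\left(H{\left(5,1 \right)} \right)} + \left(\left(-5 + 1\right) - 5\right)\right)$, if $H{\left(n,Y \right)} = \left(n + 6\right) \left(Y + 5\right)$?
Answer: $-122094$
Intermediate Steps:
$H{\left(n,Y \right)} = \left(5 + Y\right) \left(6 + n\right)$ ($H{\left(n,Y \right)} = \left(6 + n\right) \left(5 + Y\right) = \left(5 + Y\right) \left(6 + n\right)$)
$d{\left(p \right)} = - 2 p^{2}$
$14 \left(d{\left(H{\left(5,1 \right)} \right)} + \left(\left(-5 + 1\right) - 5\right)\right) = 14 \left(- 2 \left(30 + 5 \cdot 5 + 6 \cdot 1 + 1 \cdot 5\right)^{2} + \left(\left(-5 + 1\right) - 5\right)\right) = 14 \left(- 2 \left(30 + 25 + 6 + 5\right)^{2} - 9\right) = 14 \left(- 2 \cdot 66^{2} - 9\right) = 14 \left(\left(-2\right) 4356 - 9\right) = 14 \left(-8712 - 9\right) = 14 \left(-8721\right) = -122094$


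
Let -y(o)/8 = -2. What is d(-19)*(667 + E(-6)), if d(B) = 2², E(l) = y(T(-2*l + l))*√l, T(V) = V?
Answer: 2668 + 64*I*√6 ≈ 2668.0 + 156.77*I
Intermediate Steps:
y(o) = 16 (y(o) = -8*(-2) = 16)
E(l) = 16*√l
d(B) = 4
d(-19)*(667 + E(-6)) = 4*(667 + 16*√(-6)) = 4*(667 + 16*(I*√6)) = 4*(667 + 16*I*√6) = 2668 + 64*I*√6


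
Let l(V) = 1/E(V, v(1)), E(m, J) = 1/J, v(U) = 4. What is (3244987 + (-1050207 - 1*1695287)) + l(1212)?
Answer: 499497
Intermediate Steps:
l(V) = 4 (l(V) = 1/(1/4) = 1/(¼) = 4)
(3244987 + (-1050207 - 1*1695287)) + l(1212) = (3244987 + (-1050207 - 1*1695287)) + 4 = (3244987 + (-1050207 - 1695287)) + 4 = (3244987 - 2745494) + 4 = 499493 + 4 = 499497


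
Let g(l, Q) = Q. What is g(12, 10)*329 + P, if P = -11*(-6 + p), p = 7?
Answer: 3279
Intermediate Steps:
P = -11 (P = -11*(-6 + 7) = -11*1 = -11)
g(12, 10)*329 + P = 10*329 - 11 = 3290 - 11 = 3279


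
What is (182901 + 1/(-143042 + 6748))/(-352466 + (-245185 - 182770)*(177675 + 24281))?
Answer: -24928308893/11779676771795124 ≈ -2.1162e-6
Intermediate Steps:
(182901 + 1/(-143042 + 6748))/(-352466 + (-245185 - 182770)*(177675 + 24281)) = (182901 + 1/(-136294))/(-352466 - 427955*201956) = (182901 - 1/136294)/(-352466 - 86428079980) = (24928308893/136294)/(-86428432446) = (24928308893/136294)*(-1/86428432446) = -24928308893/11779676771795124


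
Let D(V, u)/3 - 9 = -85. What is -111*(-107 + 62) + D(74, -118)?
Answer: 4767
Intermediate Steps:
D(V, u) = -228 (D(V, u) = 27 + 3*(-85) = 27 - 255 = -228)
-111*(-107 + 62) + D(74, -118) = -111*(-107 + 62) - 228 = -111*(-45) - 228 = 4995 - 228 = 4767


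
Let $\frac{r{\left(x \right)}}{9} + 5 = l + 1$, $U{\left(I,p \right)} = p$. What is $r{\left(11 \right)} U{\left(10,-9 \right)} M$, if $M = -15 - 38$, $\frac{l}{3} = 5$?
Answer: $47223$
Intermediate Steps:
$l = 15$ ($l = 3 \cdot 5 = 15$)
$r{\left(x \right)} = 99$ ($r{\left(x \right)} = -45 + 9 \left(15 + 1\right) = -45 + 9 \cdot 16 = -45 + 144 = 99$)
$M = -53$ ($M = -15 - 38 = -53$)
$r{\left(11 \right)} U{\left(10,-9 \right)} M = 99 \left(-9\right) \left(-53\right) = \left(-891\right) \left(-53\right) = 47223$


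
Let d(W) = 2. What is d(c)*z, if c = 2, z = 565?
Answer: 1130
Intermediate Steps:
d(c)*z = 2*565 = 1130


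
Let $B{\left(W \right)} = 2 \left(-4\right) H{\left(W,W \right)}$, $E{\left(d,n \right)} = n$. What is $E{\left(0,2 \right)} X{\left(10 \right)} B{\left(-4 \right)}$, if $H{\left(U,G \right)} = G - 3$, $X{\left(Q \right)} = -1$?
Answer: $-112$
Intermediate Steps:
$H{\left(U,G \right)} = -3 + G$
$B{\left(W \right)} = 24 - 8 W$ ($B{\left(W \right)} = 2 \left(-4\right) \left(-3 + W\right) = - 8 \left(-3 + W\right) = 24 - 8 W$)
$E{\left(0,2 \right)} X{\left(10 \right)} B{\left(-4 \right)} = 2 \left(-1\right) \left(24 - -32\right) = - 2 \left(24 + 32\right) = \left(-2\right) 56 = -112$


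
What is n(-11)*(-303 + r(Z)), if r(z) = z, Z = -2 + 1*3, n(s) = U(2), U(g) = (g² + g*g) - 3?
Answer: -1510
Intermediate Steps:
U(g) = -3 + 2*g² (U(g) = (g² + g²) - 3 = 2*g² - 3 = -3 + 2*g²)
n(s) = 5 (n(s) = -3 + 2*2² = -3 + 2*4 = -3 + 8 = 5)
Z = 1 (Z = -2 + 3 = 1)
n(-11)*(-303 + r(Z)) = 5*(-303 + 1) = 5*(-302) = -1510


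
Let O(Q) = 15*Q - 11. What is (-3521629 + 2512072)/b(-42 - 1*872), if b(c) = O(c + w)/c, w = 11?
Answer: -461367549/6778 ≈ -68068.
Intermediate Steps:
O(Q) = -11 + 15*Q
b(c) = (154 + 15*c)/c (b(c) = (-11 + 15*(c + 11))/c = (-11 + 15*(11 + c))/c = (-11 + (165 + 15*c))/c = (154 + 15*c)/c)
(-3521629 + 2512072)/b(-42 - 1*872) = (-3521629 + 2512072)/(15 + 154/(-42 - 1*872)) = -1009557/(15 + 154/(-42 - 872)) = -1009557/(15 + 154/(-914)) = -1009557/(15 + 154*(-1/914)) = -1009557/(15 - 77/457) = -1009557/6778/457 = -1009557*457/6778 = -461367549/6778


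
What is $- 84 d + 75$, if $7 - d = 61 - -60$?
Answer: $9651$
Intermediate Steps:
$d = -114$ ($d = 7 - \left(61 - -60\right) = 7 - \left(61 + 60\right) = 7 - 121 = -114$)
$- 84 d + 75 = \left(-84\right) \left(-114\right) + 75 = 9576 + 75 = 9651$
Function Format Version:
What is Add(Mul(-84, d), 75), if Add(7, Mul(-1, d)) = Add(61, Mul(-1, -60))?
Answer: 9651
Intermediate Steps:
d = -114 (d = Add(7, Mul(-1, Add(61, Mul(-1, -60)))) = Add(7, Mul(-1, Add(61, 60))) = Add(7, Mul(-1, 121)) = Add(7, -121) = -114)
Add(Mul(-84, d), 75) = Add(Mul(-84, -114), 75) = Add(9576, 75) = 9651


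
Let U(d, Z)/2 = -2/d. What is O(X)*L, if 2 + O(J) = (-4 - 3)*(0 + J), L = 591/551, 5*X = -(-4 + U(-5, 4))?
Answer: -95742/13775 ≈ -6.9504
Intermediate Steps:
U(d, Z) = -4/d (U(d, Z) = 2*(-2/d) = -4/d)
X = 16/25 (X = (-(-4 - 4/(-5)))/5 = (-(-4 - 4*(-1/5)))/5 = (-(-4 + 4/5))/5 = (-1*(-16/5))/5 = (1/5)*(16/5) = 16/25 ≈ 0.64000)
L = 591/551 (L = 591*(1/551) = 591/551 ≈ 1.0726)
O(J) = -2 - 7*J (O(J) = -2 + (-4 - 3)*(0 + J) = -2 - 7*J)
O(X)*L = (-2 - 7*16/25)*(591/551) = (-2 - 112/25)*(591/551) = -162/25*591/551 = -95742/13775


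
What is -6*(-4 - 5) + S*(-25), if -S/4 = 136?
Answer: 13654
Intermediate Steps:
S = -544 (S = -4*136 = -544)
-6*(-4 - 5) + S*(-25) = -6*(-4 - 5) - 544*(-25) = -6*(-9) + 13600 = 54 + 13600 = 13654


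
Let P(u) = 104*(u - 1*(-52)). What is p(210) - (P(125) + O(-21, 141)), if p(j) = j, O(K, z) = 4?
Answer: -18202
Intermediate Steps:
P(u) = 5408 + 104*u (P(u) = 104*(u + 52) = 104*(52 + u) = 5408 + 104*u)
p(210) - (P(125) + O(-21, 141)) = 210 - ((5408 + 104*125) + 4) = 210 - ((5408 + 13000) + 4) = 210 - (18408 + 4) = 210 - 1*18412 = 210 - 18412 = -18202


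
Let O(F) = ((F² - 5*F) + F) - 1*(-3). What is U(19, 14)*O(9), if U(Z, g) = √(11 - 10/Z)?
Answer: 48*√3781/19 ≈ 155.34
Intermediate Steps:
O(F) = 3 + F² - 4*F (O(F) = (F² - 4*F) + 3 = 3 + F² - 4*F)
U(19, 14)*O(9) = √(11 - 10/19)*(3 + 9² - 4*9) = √(11 - 10*1/19)*(3 + 81 - 36) = √(11 - 10/19)*48 = √(199/19)*48 = (√3781/19)*48 = 48*√3781/19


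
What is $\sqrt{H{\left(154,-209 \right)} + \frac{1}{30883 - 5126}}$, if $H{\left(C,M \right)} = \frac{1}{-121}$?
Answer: $\frac{2 i \sqrt{165076613}}{283327} \approx 0.090695 i$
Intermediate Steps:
$H{\left(C,M \right)} = - \frac{1}{121}$
$\sqrt{H{\left(154,-209 \right)} + \frac{1}{30883 - 5126}} = \sqrt{- \frac{1}{121} + \frac{1}{30883 - 5126}} = \sqrt{- \frac{1}{121} + \frac{1}{25757}} = \sqrt{- \frac{25636}{3116597}} = \frac{2 i \sqrt{165076613}}{283327}$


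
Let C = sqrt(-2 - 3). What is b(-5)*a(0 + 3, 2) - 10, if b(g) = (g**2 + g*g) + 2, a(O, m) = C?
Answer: -10 + 52*I*sqrt(5) ≈ -10.0 + 116.28*I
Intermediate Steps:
C = I*sqrt(5) (C = sqrt(-5) = I*sqrt(5) ≈ 2.2361*I)
a(O, m) = I*sqrt(5)
b(g) = 2 + 2*g**2 (b(g) = (g**2 + g**2) + 2 = 2*g**2 + 2 = 2 + 2*g**2)
b(-5)*a(0 + 3, 2) - 10 = (2 + 2*(-5)**2)*(I*sqrt(5)) - 10 = (2 + 2*25)*(I*sqrt(5)) - 10 = (2 + 50)*(I*sqrt(5)) - 10 = 52*(I*sqrt(5)) - 10 = 52*I*sqrt(5) - 10 = -10 + 52*I*sqrt(5)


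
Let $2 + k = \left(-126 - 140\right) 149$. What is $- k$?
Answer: $39636$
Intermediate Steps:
$k = -39636$ ($k = -2 + \left(-126 - 140\right) 149 = -2 - 39634 = -39636$)
$- k = \left(-1\right) \left(-39636\right) = 39636$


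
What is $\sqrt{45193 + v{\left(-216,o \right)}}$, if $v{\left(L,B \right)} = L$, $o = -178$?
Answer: $\sqrt{44977} \approx 212.08$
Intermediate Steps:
$\sqrt{45193 + v{\left(-216,o \right)}} = \sqrt{45193 - 216} = \sqrt{44977}$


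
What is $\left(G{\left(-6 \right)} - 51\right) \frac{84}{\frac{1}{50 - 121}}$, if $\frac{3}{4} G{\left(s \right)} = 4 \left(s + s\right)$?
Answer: $685860$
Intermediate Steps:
$G{\left(s \right)} = \frac{32 s}{3}$ ($G{\left(s \right)} = \frac{4 \cdot 4 \left(s + s\right)}{3} = \frac{4 \cdot 4 \cdot 2 s}{3} = \frac{4 \cdot 8 s}{3} = \frac{32 s}{3}$)
$\left(G{\left(-6 \right)} - 51\right) \frac{84}{\frac{1}{50 - 121}} = \left(\frac{32}{3} \left(-6\right) - 51\right) \frac{84}{\frac{1}{50 - 121}} = \left(-64 - 51\right) \frac{84}{\frac{1}{-71}} = - 115 \frac{84}{- \frac{1}{71}} = - 115 \cdot 84 \left(-71\right) = \left(-115\right) \left(-5964\right) = 685860$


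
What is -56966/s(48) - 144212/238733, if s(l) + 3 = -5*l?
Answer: 13564620562/58012119 ≈ 233.82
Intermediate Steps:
s(l) = -3 - 5*l
-56966/s(48) - 144212/238733 = -56966/(-3 - 5*48) - 144212/238733 = -56966/(-3 - 240) - 144212*1/238733 = -56966/(-243) - 144212/238733 = -56966*(-1/243) - 144212/238733 = 56966/243 - 144212/238733 = 13564620562/58012119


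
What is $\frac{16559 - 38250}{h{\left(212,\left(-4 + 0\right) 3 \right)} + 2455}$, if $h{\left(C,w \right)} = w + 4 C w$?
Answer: $\frac{21691}{7733} \approx 2.805$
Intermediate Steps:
$h{\left(C,w \right)} = w + 4 C w$
$\frac{16559 - 38250}{h{\left(212,\left(-4 + 0\right) 3 \right)} + 2455} = \frac{16559 - 38250}{\left(-4 + 0\right) 3 \left(1 + 4 \cdot 212\right) + 2455} = - \frac{21691}{\left(-4\right) 3 \left(1 + 848\right) + 2455} = - \frac{21691}{\left(-12\right) 849 + 2455} = - \frac{21691}{-10188 + 2455} = - \frac{21691}{-7733} = \left(-21691\right) \left(- \frac{1}{7733}\right) = \frac{21691}{7733}$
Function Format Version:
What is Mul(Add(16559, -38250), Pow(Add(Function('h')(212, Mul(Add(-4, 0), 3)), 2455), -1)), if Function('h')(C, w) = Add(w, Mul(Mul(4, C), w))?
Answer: Rational(21691, 7733) ≈ 2.8050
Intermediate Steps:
Function('h')(C, w) = Add(w, Mul(4, C, w))
Mul(Add(16559, -38250), Pow(Add(Function('h')(212, Mul(Add(-4, 0), 3)), 2455), -1)) = Mul(Add(16559, -38250), Pow(Add(Mul(Mul(Add(-4, 0), 3), Add(1, Mul(4, 212))), 2455), -1)) = Mul(-21691, Pow(Add(Mul(Mul(-4, 3), Add(1, 848)), 2455), -1)) = Mul(-21691, Pow(Add(Mul(-12, 849), 2455), -1)) = Mul(-21691, Pow(Add(-10188, 2455), -1)) = Mul(-21691, Pow(-7733, -1)) = Mul(-21691, Rational(-1, 7733)) = Rational(21691, 7733)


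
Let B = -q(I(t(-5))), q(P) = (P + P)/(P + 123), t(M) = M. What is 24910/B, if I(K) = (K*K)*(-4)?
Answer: 57293/20 ≈ 2864.6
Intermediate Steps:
I(K) = -4*K² (I(K) = K²*(-4) = -4*K²)
q(P) = 2*P/(123 + P) (q(P) = (2*P)/(123 + P) = 2*P/(123 + P))
B = 200/23 (B = -2*(-4*(-5)²)/(123 - 4*(-5)²) = -2*(-4*25)/(123 - 4*25) = -2*(-100)/(123 - 100) = -2*(-100)/23 = -1*(-200/23) = 200/23 ≈ 8.6956)
24910/B = 24910/(200/23) = 24910*(23/200) = 57293/20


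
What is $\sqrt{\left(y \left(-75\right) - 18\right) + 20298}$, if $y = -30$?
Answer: $\sqrt{22530} \approx 150.1$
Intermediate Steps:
$\sqrt{\left(y \left(-75\right) - 18\right) + 20298} = \sqrt{\left(\left(-30\right) \left(-75\right) - 18\right) + 20298} = \sqrt{\left(2250 - 18\right) + 20298} = \sqrt{2232 + 20298} = \sqrt{22530}$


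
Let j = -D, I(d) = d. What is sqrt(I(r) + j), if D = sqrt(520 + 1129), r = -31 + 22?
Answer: sqrt(-9 - sqrt(1649)) ≈ 7.0433*I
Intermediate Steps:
r = -9
D = sqrt(1649) ≈ 40.608
j = -sqrt(1649) ≈ -40.608
sqrt(I(r) + j) = sqrt(-9 - sqrt(1649))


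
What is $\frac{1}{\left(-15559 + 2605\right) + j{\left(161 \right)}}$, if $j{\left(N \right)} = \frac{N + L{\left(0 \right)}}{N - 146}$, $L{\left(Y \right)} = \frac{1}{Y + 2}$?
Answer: $- \frac{30}{388297} \approx -7.726 \cdot 10^{-5}$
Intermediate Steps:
$L{\left(Y \right)} = \frac{1}{2 + Y}$
$j{\left(N \right)} = \frac{\frac{1}{2} + N}{-146 + N}$ ($j{\left(N \right)} = \frac{N + \frac{1}{2 + 0}}{N - 146} = \frac{N + \frac{1}{2}}{-146 + N} = \frac{\frac{1}{2} + N}{-146 + N}$)
$\frac{1}{\left(-15559 + 2605\right) + j{\left(161 \right)}} = \frac{1}{\left(-15559 + 2605\right) + \frac{\frac{1}{2} + 161}{-146 + 161}} = \frac{1}{-12954 + \frac{1}{15} \cdot \frac{323}{2}} = \frac{1}{-12954 + \frac{323}{30}} = \frac{1}{- \frac{388297}{30}} = - \frac{30}{388297}$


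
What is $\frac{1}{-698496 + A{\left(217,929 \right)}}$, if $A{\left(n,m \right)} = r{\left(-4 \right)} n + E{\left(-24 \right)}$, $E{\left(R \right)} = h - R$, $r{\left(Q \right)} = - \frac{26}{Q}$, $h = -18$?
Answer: $- \frac{2}{1394159} \approx -1.4346 \cdot 10^{-6}$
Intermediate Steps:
$E{\left(R \right)} = -18 - R$
$A{\left(n,m \right)} = 6 + \frac{13 n}{2}$ ($A{\left(n,m \right)} = - \frac{26}{-4} n - -6 = \left(-26\right) \left(- \frac{1}{4}\right) n + \left(-18 + 24\right) = \frac{13 n}{2} + 6 = 6 + \frac{13 n}{2}$)
$\frac{1}{-698496 + A{\left(217,929 \right)}} = \frac{1}{-698496 + \left(6 + \frac{13}{2} \cdot 217\right)} = \frac{1}{-698496 + \left(6 + \frac{2821}{2}\right)} = \frac{1}{-698496 + \frac{2833}{2}} = \frac{1}{- \frac{1394159}{2}} = - \frac{2}{1394159}$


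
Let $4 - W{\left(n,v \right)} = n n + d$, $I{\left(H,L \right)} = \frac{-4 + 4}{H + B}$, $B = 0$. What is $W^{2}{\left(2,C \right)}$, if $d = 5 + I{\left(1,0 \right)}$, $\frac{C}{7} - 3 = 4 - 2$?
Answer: $25$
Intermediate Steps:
$C = 35$ ($C = 21 + 7 \left(4 - 2\right) = 21 + 7 \cdot 2 = 21 + 14 = 35$)
$I{\left(H,L \right)} = 0$ ($I{\left(H,L \right)} = \frac{-4 + 4}{H + 0} = \frac{0}{H} = 0$)
$d = 5$ ($d = 5 + 0 = 5$)
$W{\left(n,v \right)} = -1 - n^{2}$ ($W{\left(n,v \right)} = 4 - \left(n n + 5\right) = 4 - \left(n^{2} + 5\right) = 4 - \left(5 + n^{2}\right) = -1 - n^{2}$)
$W^{2}{\left(2,C \right)} = \left(-1 - 2^{2}\right)^{2} = \left(-1 - 4\right)^{2} = \left(-5\right)^{2} = 25$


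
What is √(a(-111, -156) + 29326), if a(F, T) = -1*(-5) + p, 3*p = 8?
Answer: √264003/3 ≈ 171.27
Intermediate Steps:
p = 8/3 (p = (⅓)*8 = 8/3 ≈ 2.6667)
a(F, T) = 23/3 (a(F, T) = -1*(-5) + 8/3 = 5 + 8/3 = 23/3)
√(a(-111, -156) + 29326) = √(23/3 + 29326) = √(88001/3) = √264003/3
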